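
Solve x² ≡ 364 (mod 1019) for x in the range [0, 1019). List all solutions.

Since 1019 ≡ 3 (mod 4), a square root of 364 is 364^((1019+1)/4) = 364^255 mod 1019.
Repeated squaring: 364^2≡26, 364^4≡676, 364^8≡464, 364^16≡287, 364^32≡849, 364^64≡368, 364^128≡916 (mod 1019).
364^255 = 364^(128+64+32+16+8+4+2+1) ≡ 771 (mod 1019).
Check: 771² = 594441 ≡ 364 (mod 1019). The two roots are 248 and 771.

248, 771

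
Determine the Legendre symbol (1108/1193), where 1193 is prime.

Pull out 2^2: since 1193 ≡ 1 (mod 8), (2/1193) = +1, so (2/1193)^2 = +1.
Reciprocity: 277 ≡ 1 and 1193 ≡ 1 (mod 4), so (277/1193) = +(1193/277).
Reduce top mod 277: now compute (85/277).
Reciprocity: 85 ≡ 1 and 277 ≡ 1 (mod 4), so (85/277) = +(277/85).
Reduce top mod 85: now compute (22/85).
Pull out 2: since 85 ≡ 5 (mod 8), (2/85) = -1.
Reciprocity: 11 ≡ 3 and 85 ≡ 1 (mod 4), so (11/85) = +(85/11).
Reduce top mod 11: now compute (8/11).
Pull out 2^3: since 11 ≡ 3 (mod 8), (2/11) = -1, so (2/11)^3 = -1.
Reached (1/11) = 1. Collecting the sign flips along the way, the symbol is +1.

1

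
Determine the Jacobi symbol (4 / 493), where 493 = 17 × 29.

1

Pull out 2^2: since 493 ≡ 5 (mod 8), (2/493) = -1, so (2/493)^2 = +1.
Reached (1/493) = 1. Collecting the sign flips along the way, the symbol is +1.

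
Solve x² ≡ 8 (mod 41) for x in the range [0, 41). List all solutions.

41 ≡ 1 (mod 4), so we find a root by search.
Trying successive values, 7² = 49 ≡ 8 (mod 41). The other root is 41 − 7 = 34.

7, 34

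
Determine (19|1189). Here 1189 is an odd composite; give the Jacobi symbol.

Reciprocity: 19 ≡ 3 and 1189 ≡ 1 (mod 4), so (19/1189) = +(1189/19).
Reduce top mod 19: now compute (11/19).
Reciprocity: 11 ≡ 3 and 19 ≡ 3 (mod 4), so (11/19) = −(19/11).
Reduce top mod 11: now compute (8/11).
Pull out 2^3: since 11 ≡ 3 (mod 8), (2/11) = -1, so (2/11)^3 = -1.
Reached (1/11) = 1. Collecting the sign flips along the way, the symbol is +1.

1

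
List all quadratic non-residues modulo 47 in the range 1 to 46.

5, 10, 11, 13, 15, 19, 20, 22, 23, 26, 29, 30, 31, 33, 35, 38, 39, 40, 41, 43, 44, 45, 46

Square k = 1,…,23 (k and 47−k give the same square):
1²=1, 2²=4, 3²=9, 4²=16, 5²=25, 6²=36, 7²≡2, 8²≡17, 9²≡34, 10²≡6, 11²≡27, 12²≡3, 13²≡28, 14²≡8, 15²≡37, 16²≡21, 17²≡7, 18²≡42, 19²≡32, 20²≡24, 21²≡18, 22²≡14, 23²≡12 (mod 47).
The residues are {1, 2, 3, 4, 6, 7, 8, 9, 12, 14, 16, 17, 18, 21, 24, 25, 27, 28, 32, 34, 36, 37, 42}; the non-residues are the remaining 23 nonzero classes.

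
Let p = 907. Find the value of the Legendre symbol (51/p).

1

Reciprocity: 51 ≡ 3 and 907 ≡ 3 (mod 4), so (51/907) = −(907/51).
Reduce top mod 51: now compute (40/51).
Pull out 2^3: since 51 ≡ 3 (mod 8), (2/51) = -1, so (2/51)^3 = -1.
Reciprocity: 5 ≡ 1 and 51 ≡ 3 (mod 4), so (5/51) = +(51/5).
Reduce top mod 5: now compute (1/5).
Reached (1/5) = 1. Collecting the sign flips along the way, the symbol is +1.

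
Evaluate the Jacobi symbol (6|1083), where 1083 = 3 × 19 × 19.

Pull out 2: since 1083 ≡ 3 (mod 8), (2/1083) = -1.
Reciprocity: 3 ≡ 3 and 1083 ≡ 3 (mod 4), so (3/1083) = −(1083/3).
Reduce top mod 3: now compute (0/3).
Top reduces to 0: gcd > 1, so the symbol is 0.

0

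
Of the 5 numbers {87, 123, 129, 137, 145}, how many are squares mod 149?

(87/149) = -1 → non-residue.
(123/149) = +1 → QR.
(129/149) = +1 → QR.
(137/149) = -1 → non-residue.
(145/149) = +1 → QR.
Total quadratic residues among the 5: 3.

3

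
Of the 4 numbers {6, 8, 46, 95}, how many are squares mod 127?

(6/127) = -1 → non-residue.
(8/127) = +1 → QR.
(46/127) = -1 → non-residue.
(95/127) = -1 → non-residue.
Total quadratic residues among the 4: 1.

1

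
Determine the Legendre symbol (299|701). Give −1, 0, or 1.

Reciprocity: 299 ≡ 3 and 701 ≡ 1 (mod 4), so (299/701) = +(701/299).
Reduce top mod 299: now compute (103/299).
Reciprocity: 103 ≡ 3 and 299 ≡ 3 (mod 4), so (103/299) = −(299/103).
Reduce top mod 103: now compute (93/103).
Reciprocity: 93 ≡ 1 and 103 ≡ 3 (mod 4), so (93/103) = +(103/93).
Reduce top mod 93: now compute (10/93).
Pull out 2: since 93 ≡ 5 (mod 8), (2/93) = -1.
Reciprocity: 5 ≡ 1 and 93 ≡ 1 (mod 4), so (5/93) = +(93/5).
Reduce top mod 5: now compute (3/5).
Reciprocity: 3 ≡ 3 and 5 ≡ 1 (mod 4), so (3/5) = +(5/3).
Reduce top mod 3: now compute (2/3).
Pull out 2: since 3 ≡ 3 (mod 8), (2/3) = -1.
Reached (1/3) = 1. Collecting the sign flips along the way, the symbol is -1.

-1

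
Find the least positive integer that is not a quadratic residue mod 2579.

(2/2579) = −1, so 2 is the smallest positive non-residue mod 2579.

2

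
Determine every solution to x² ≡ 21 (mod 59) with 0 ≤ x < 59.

Since 59 ≡ 3 (mod 4), a square root of 21 is 21^((59+1)/4) = 21^15 mod 59.
Repeated squaring: 21^2≡28, 21^4≡17, 21^8≡53 (mod 59).
21^15 = 21^(8+4+2+1) ≡ 27 (mod 59).
Check: 27² = 729 ≡ 21 (mod 59). The two roots are 27 and 32.

27, 32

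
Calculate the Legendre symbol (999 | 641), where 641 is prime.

-1

First reduce: 999 ≡ 358 (mod 641).
Pull out 2: since 641 ≡ 1 (mod 8), (2/641) = +1.
Reciprocity: 179 ≡ 3 and 641 ≡ 1 (mod 4), so (179/641) = +(641/179).
Reduce top mod 179: now compute (104/179).
Pull out 2^3: since 179 ≡ 3 (mod 8), (2/179) = -1, so (2/179)^3 = -1.
Reciprocity: 13 ≡ 1 and 179 ≡ 3 (mod 4), so (13/179) = +(179/13).
Reduce top mod 13: now compute (10/13).
Pull out 2: since 13 ≡ 5 (mod 8), (2/13) = -1.
Reciprocity: 5 ≡ 1 and 13 ≡ 1 (mod 4), so (5/13) = +(13/5).
Reduce top mod 5: now compute (3/5).
Reciprocity: 3 ≡ 3 and 5 ≡ 1 (mod 4), so (3/5) = +(5/3).
Reduce top mod 3: now compute (2/3).
Pull out 2: since 3 ≡ 3 (mod 8), (2/3) = -1.
Reached (1/3) = 1. Collecting the sign flips along the way, the symbol is -1.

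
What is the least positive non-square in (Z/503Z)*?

(2/503) = +1, so 2 is a residue.
(3/503) = +1, so 3 is a residue.
(4/503) = +1, so 4 is a residue.
(5/503) = −1, so 5 is the smallest positive non-residue mod 503.

5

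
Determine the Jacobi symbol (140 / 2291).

Pull out 2^2: since 2291 ≡ 3 (mod 8), (2/2291) = -1, so (2/2291)^2 = +1.
Reciprocity: 35 ≡ 3 and 2291 ≡ 3 (mod 4), so (35/2291) = −(2291/35).
Reduce top mod 35: now compute (16/35).
Pull out 2^4: since 35 ≡ 3 (mod 8), (2/35) = -1, so (2/35)^4 = +1.
Reached (1/35) = 1. Collecting the sign flips along the way, the symbol is -1.

-1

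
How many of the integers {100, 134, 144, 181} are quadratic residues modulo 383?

3

(100/383) = +1 → QR.
(134/383) = +1 → QR.
(144/383) = +1 → QR.
(181/383) = -1 → non-residue.
Total quadratic residues among the 4: 3.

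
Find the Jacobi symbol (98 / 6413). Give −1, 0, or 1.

Pull out 2: since 6413 ≡ 5 (mod 8), (2/6413) = -1.
Reciprocity: 49 ≡ 1 and 6413 ≡ 1 (mod 4), so (49/6413) = +(6413/49).
Reduce top mod 49: now compute (43/49).
Reciprocity: 43 ≡ 3 and 49 ≡ 1 (mod 4), so (43/49) = +(49/43).
Reduce top mod 43: now compute (6/43).
Pull out 2: since 43 ≡ 3 (mod 8), (2/43) = -1.
Reciprocity: 3 ≡ 3 and 43 ≡ 3 (mod 4), so (3/43) = −(43/3).
Reduce top mod 3: now compute (1/3).
Reached (1/3) = 1. Collecting the sign flips along the way, the symbol is -1.

-1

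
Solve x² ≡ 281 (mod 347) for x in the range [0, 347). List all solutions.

119, 228

Since 347 ≡ 3 (mod 4), a square root of 281 is 281^((347+1)/4) = 281^87 mod 347.
Repeated squaring: 281^2≡192, 281^4≡82, 281^8≡131, 281^16≡158, 281^32≡327, 281^64≡53 (mod 347).
281^87 = 281^(64+16+4+2+1) ≡ 119 (mod 347).
Check: 119² = 14161 ≡ 281 (mod 347). The two roots are 119 and 228.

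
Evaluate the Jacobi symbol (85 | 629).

Reciprocity: 85 ≡ 1 and 629 ≡ 1 (mod 4), so (85/629) = +(629/85).
Reduce top mod 85: now compute (34/85).
Pull out 2: since 85 ≡ 5 (mod 8), (2/85) = -1.
Reciprocity: 17 ≡ 1 and 85 ≡ 1 (mod 4), so (17/85) = +(85/17).
Reduce top mod 17: now compute (0/17).
Top reduces to 0: gcd > 1, so the symbol is 0.

0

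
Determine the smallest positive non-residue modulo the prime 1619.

2

(2/1619) = −1, so 2 is the smallest positive non-residue mod 1619.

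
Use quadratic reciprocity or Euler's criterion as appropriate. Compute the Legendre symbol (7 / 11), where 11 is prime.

-1

Euler's criterion: (7/11) ≡ 7^5 (mod 11).
7^2 ≡ 5 (mod 11)
7^4 ≡ 3 (mod 11)
7^5 = 7^(4+1) ≡ 10 (mod 11).
Result is 10 ≡ −1, so (7/11) = −1.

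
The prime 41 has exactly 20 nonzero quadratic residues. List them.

1,2,4,5,8,9,10,16,18,20,21,23,25,31,32,33,36,37,39,40

Square k = 1,…,20 (k and 41−k give the same square):
1²=1, 2²=4, 3²=9, 4²=16, 5²=25, 6²=36, 7²≡8, 8²≡23, 9²≡40, 10²≡18, 11²≡39, 12²≡21, 13²≡5, 14²≡32, 15²≡20, 16²≡10, 17²≡2, 18²≡37, 19²≡33, 20²≡31 (mod 41).
So the quadratic residues mod 41 are {1, 2, 4, 5, 8, 9, 10, 16, 18, 20, 21, 23, 25, 31, 32, 33, 36, 37, 39, 40}.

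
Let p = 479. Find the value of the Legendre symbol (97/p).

1

Euler's criterion: (97/479) ≡ 97^239 (mod 479).
97^2 ≡ 308 (mod 479)
97^4 ≡ 22 (mod 479)
97^8 ≡ 5 (mod 479)
97^16 ≡ 25 (mod 479)
97^32 ≡ 146 (mod 479)
97^64 ≡ 240 (mod 479)
97^128 ≡ 120 (mod 479)
97^239 = 97^(128+64+32+8+4+2+1) ≡ 1 (mod 479).
Result is 1, so (97/479) = 1.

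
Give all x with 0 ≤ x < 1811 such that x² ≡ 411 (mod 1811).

706, 1105

Since 1811 ≡ 3 (mod 4), a square root of 411 is 411^((1811+1)/4) = 411^453 mod 1811.
Repeated squaring: 411^2≡498, 411^4≡1708, 411^8≡1554, 411^16≡853, 411^32≡1398, 411^64≡335, 411^128≡1754, 411^256≡1438 (mod 1811).
411^453 = 411^(256+128+64+4+1) ≡ 1105 (mod 1811).
Check: 1105² = 1221025 ≡ 411 (mod 1811). The two roots are 706 and 1105.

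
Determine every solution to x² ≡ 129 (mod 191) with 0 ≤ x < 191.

79, 112

Since 191 ≡ 3 (mod 4), a square root of 129 is 129^((191+1)/4) = 129^48 mod 191.
Repeated squaring: 129^2≡24, 129^4≡3, 129^8≡9, 129^16≡81, 129^32≡67 (mod 191).
129^48 = 129^(32+16) ≡ 79 (mod 191).
Check: 79² = 6241 ≡ 129 (mod 191). The two roots are 79 and 112.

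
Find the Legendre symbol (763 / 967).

Euler's criterion: (763/967) ≡ 763^483 (mod 967).
763^2 ≡ 35 (mod 967)
763^4 ≡ 258 (mod 967)
763^8 ≡ 808 (mod 967)
763^16 ≡ 139 (mod 967)
763^32 ≡ 948 (mod 967)
763^64 ≡ 361 (mod 967)
763^128 ≡ 743 (mod 967)
763^256 ≡ 859 (mod 967)
763^483 = 763^(256+128+64+32+2+1) ≡ 1 (mod 967).
Result is 1, so (763/967) = 1.

1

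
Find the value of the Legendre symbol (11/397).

1

Euler's criterion: (11/397) ≡ 11^198 (mod 397).
11^2 ≡ 121 (mod 397)
11^4 ≡ 349 (mod 397)
11^8 ≡ 319 (mod 397)
11^16 ≡ 129 (mod 397)
11^32 ≡ 364 (mod 397)
11^64 ≡ 295 (mod 397)
11^128 ≡ 82 (mod 397)
11^198 = 11^(128+64+4+2) ≡ 1 (mod 397).
Result is 1, so (11/397) = 1.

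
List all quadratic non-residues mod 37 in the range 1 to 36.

2 5 6 8 13 14 15 17 18 19 20 22 23 24 29 31 32 35

Square k = 1,…,18 (k and 37−k give the same square):
1²=1, 2²=4, 3²=9, 4²=16, 5²=25, 6²=36, 7²≡12, 8²≡27, 9²≡7, 10²≡26, 11²≡10, 12²≡33, 13²≡21, 14²≡11, 15²≡3, 16²≡34, 17²≡30, 18²≡28 (mod 37).
The residues are {1, 3, 4, 7, 9, 10, 11, 12, 16, 21, 25, 26, 27, 28, 30, 33, 34, 36}; the non-residues are the remaining 18 nonzero classes.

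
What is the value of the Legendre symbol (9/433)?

Reciprocity: 9 ≡ 1 and 433 ≡ 1 (mod 4), so (9/433) = +(433/9).
Reduce top mod 9: now compute (1/9).
Reached (1/9) = 1. Collecting the sign flips along the way, the symbol is +1.

1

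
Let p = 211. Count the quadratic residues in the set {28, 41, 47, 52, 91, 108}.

(28/211) = -1 → non-residue.
(41/211) = -1 → non-residue.
(47/211) = +1 → QR.
(52/211) = +1 → QR.
(91/211) = -1 → non-residue.
(108/211) = -1 → non-residue.
Total quadratic residues among the 6: 2.

2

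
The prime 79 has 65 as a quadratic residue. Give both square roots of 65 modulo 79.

12, 67

Since 79 ≡ 3 (mod 4), a square root of 65 is 65^((79+1)/4) = 65^20 mod 79.
Repeated squaring: 65^2≡38, 65^4≡22, 65^8≡10, 65^16≡21 (mod 79).
65^20 = 65^(16+4) ≡ 67 (mod 79).
Check: 67² = 4489 ≡ 65 (mod 79). The two roots are 12 and 67.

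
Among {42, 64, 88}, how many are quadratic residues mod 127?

(42/127) = +1 → QR.
(64/127) = +1 → QR.
(88/127) = +1 → QR.
Total quadratic residues among the 3: 3.

3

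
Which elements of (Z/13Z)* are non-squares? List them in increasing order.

Square k = 1,…,6 (k and 13−k give the same square):
1²=1, 2²=4, 3²=9, 4²≡3, 5²≡12, 6²≡10 (mod 13).
The residues are {1, 3, 4, 9, 10, 12}; the non-residues are the remaining 6 nonzero classes.

2 5 6 7 8 11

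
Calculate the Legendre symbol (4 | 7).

1

Euler's criterion: (4/7) ≡ 4^3 (mod 7).
4^2 ≡ 2 (mod 7)
4^3 = 4^(2+1) ≡ 1 (mod 7).
Result is 1, so (4/7) = 1.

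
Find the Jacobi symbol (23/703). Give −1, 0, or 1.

-1

Reciprocity: 23 ≡ 3 and 703 ≡ 3 (mod 4), so (23/703) = −(703/23).
Reduce top mod 23: now compute (13/23).
Reciprocity: 13 ≡ 1 and 23 ≡ 3 (mod 4), so (13/23) = +(23/13).
Reduce top mod 13: now compute (10/13).
Pull out 2: since 13 ≡ 5 (mod 8), (2/13) = -1.
Reciprocity: 5 ≡ 1 and 13 ≡ 1 (mod 4), so (5/13) = +(13/5).
Reduce top mod 5: now compute (3/5).
Reciprocity: 3 ≡ 3 and 5 ≡ 1 (mod 4), so (3/5) = +(5/3).
Reduce top mod 3: now compute (2/3).
Pull out 2: since 3 ≡ 3 (mod 8), (2/3) = -1.
Reached (1/3) = 1. Collecting the sign flips along the way, the symbol is -1.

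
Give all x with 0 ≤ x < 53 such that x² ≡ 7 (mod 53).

53 ≡ 1 (mod 4), so we find a root by search.
Trying successive values, 22² = 484 ≡ 7 (mod 53). The other root is 53 − 22 = 31.

22, 31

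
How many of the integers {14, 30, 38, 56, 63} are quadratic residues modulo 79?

1

(14/79) = -1 → non-residue.
(30/79) = -1 → non-residue.
(38/79) = +1 → QR.
(56/79) = -1 → non-residue.
(63/79) = -1 → non-residue.
Total quadratic residues among the 5: 1.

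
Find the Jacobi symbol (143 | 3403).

Reciprocity: 143 ≡ 3 and 3403 ≡ 3 (mod 4), so (143/3403) = −(3403/143).
Reduce top mod 143: now compute (114/143).
Pull out 2: since 143 ≡ 7 (mod 8), (2/143) = +1.
Reciprocity: 57 ≡ 1 and 143 ≡ 3 (mod 4), so (57/143) = +(143/57).
Reduce top mod 57: now compute (29/57).
Reciprocity: 29 ≡ 1 and 57 ≡ 1 (mod 4), so (29/57) = +(57/29).
Reduce top mod 29: now compute (28/29).
Pull out 2^2: since 29 ≡ 5 (mod 8), (2/29) = -1, so (2/29)^2 = +1.
Reciprocity: 7 ≡ 3 and 29 ≡ 1 (mod 4), so (7/29) = +(29/7).
Reduce top mod 7: now compute (1/7).
Reached (1/7) = 1. Collecting the sign flips along the way, the symbol is -1.

-1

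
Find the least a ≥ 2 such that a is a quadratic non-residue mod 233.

(2/233) = +1, so 2 is a residue.
(3/233) = −1, so 3 is the smallest positive non-residue mod 233.

3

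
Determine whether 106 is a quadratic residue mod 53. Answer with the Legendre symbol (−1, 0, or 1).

0

First reduce: 106 ≡ 0 (mod 53).
Top reduces to 0: gcd > 1, so the symbol is 0.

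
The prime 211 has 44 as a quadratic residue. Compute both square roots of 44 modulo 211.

Since 211 ≡ 3 (mod 4), a square root of 44 is 44^((211+1)/4) = 44^53 mod 211.
Repeated squaring: 44^2≡37, 44^4≡103, 44^8≡59, 44^16≡105, 44^32≡53 (mod 211).
44^53 = 44^(32+16+4+1) ≡ 172 (mod 211).
Check: 172² = 29584 ≡ 44 (mod 211). The two roots are 39 and 172.

39, 172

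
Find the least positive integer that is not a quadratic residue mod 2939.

(2/2939) = −1, so 2 is the smallest positive non-residue mod 2939.

2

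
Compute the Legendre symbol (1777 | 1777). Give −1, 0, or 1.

First reduce: 1777 ≡ 0 (mod 1777).
Top reduces to 0: gcd > 1, so the symbol is 0.

0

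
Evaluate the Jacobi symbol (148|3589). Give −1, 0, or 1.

Pull out 2^2: since 3589 ≡ 5 (mod 8), (2/3589) = -1, so (2/3589)^2 = +1.
Reciprocity: 37 ≡ 1 and 3589 ≡ 1 (mod 4), so (37/3589) = +(3589/37).
Reduce top mod 37: now compute (0/37).
Top reduces to 0: gcd > 1, so the symbol is 0.

0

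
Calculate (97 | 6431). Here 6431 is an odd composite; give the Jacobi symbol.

-1

Reciprocity: 97 ≡ 1 and 6431 ≡ 3 (mod 4), so (97/6431) = +(6431/97).
Reduce top mod 97: now compute (29/97).
Reciprocity: 29 ≡ 1 and 97 ≡ 1 (mod 4), so (29/97) = +(97/29).
Reduce top mod 29: now compute (10/29).
Pull out 2: since 29 ≡ 5 (mod 8), (2/29) = -1.
Reciprocity: 5 ≡ 1 and 29 ≡ 1 (mod 4), so (5/29) = +(29/5).
Reduce top mod 5: now compute (4/5).
Pull out 2^2: since 5 ≡ 5 (mod 8), (2/5) = -1, so (2/5)^2 = +1.
Reached (1/5) = 1. Collecting the sign flips along the way, the symbol is -1.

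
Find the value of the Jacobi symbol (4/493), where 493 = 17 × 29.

Pull out 2^2: since 493 ≡ 5 (mod 8), (2/493) = -1, so (2/493)^2 = +1.
Reached (1/493) = 1. Collecting the sign flips along the way, the symbol is +1.

1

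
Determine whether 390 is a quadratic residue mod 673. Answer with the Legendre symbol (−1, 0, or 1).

Pull out 2: since 673 ≡ 1 (mod 8), (2/673) = +1.
Reciprocity: 195 ≡ 3 and 673 ≡ 1 (mod 4), so (195/673) = +(673/195).
Reduce top mod 195: now compute (88/195).
Pull out 2^3: since 195 ≡ 3 (mod 8), (2/195) = -1, so (2/195)^3 = -1.
Reciprocity: 11 ≡ 3 and 195 ≡ 3 (mod 4), so (11/195) = −(195/11).
Reduce top mod 11: now compute (8/11).
Pull out 2^3: since 11 ≡ 3 (mod 8), (2/11) = -1, so (2/11)^3 = -1.
Reached (1/11) = 1. Collecting the sign flips along the way, the symbol is -1.

-1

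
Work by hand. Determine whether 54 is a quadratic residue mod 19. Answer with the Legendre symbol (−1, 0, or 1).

1

Euler's criterion: (54/19) ≡ 16^9 (mod 19).
16^2 ≡ 9 (mod 19)
16^4 ≡ 5 (mod 19)
16^8 ≡ 6 (mod 19)
16^9 = 16^(8+1) ≡ 1 (mod 19).
Result is 1, so (54/19) = 1.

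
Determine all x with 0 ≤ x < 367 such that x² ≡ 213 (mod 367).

41, 326

Since 367 ≡ 3 (mod 4), a square root of 213 is 213^((367+1)/4) = 213^92 mod 367.
Repeated squaring: 213^2≡228, 213^4≡237, 213^8≡18, 213^16≡324, 213^32≡14, 213^64≡196 (mod 367).
213^92 = 213^(64+16+8+4) ≡ 41 (mod 367).
Check: 41² = 1681 ≡ 213 (mod 367). The two roots are 41 and 326.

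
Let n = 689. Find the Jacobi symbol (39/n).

0

Reciprocity: 39 ≡ 3 and 689 ≡ 1 (mod 4), so (39/689) = +(689/39).
Reduce top mod 39: now compute (26/39).
Pull out 2: since 39 ≡ 7 (mod 8), (2/39) = +1.
Reciprocity: 13 ≡ 1 and 39 ≡ 3 (mod 4), so (13/39) = +(39/13).
Reduce top mod 13: now compute (0/13).
Top reduces to 0: gcd > 1, so the symbol is 0.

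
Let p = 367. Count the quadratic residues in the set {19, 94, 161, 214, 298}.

(19/367) = -1 → non-residue.
(94/367) = +1 → QR.
(161/367) = +1 → QR.
(214/367) = +1 → QR.
(298/367) = +1 → QR.
Total quadratic residues among the 5: 4.

4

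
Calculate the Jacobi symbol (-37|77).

First reduce: -37 ≡ 40 (mod 77).
Pull out 2^3: since 77 ≡ 5 (mod 8), (2/77) = -1, so (2/77)^3 = -1.
Reciprocity: 5 ≡ 1 and 77 ≡ 1 (mod 4), so (5/77) = +(77/5).
Reduce top mod 5: now compute (2/5).
Pull out 2: since 5 ≡ 5 (mod 8), (2/5) = -1.
Reached (1/5) = 1. Collecting the sign flips along the way, the symbol is +1.

1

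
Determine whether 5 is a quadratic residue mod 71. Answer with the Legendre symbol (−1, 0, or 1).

Euler's criterion: (5/71) ≡ 5^35 (mod 71).
5^2 ≡ 25 (mod 71)
5^4 ≡ 57 (mod 71)
5^8 ≡ 54 (mod 71)
5^16 ≡ 5 (mod 71)
5^32 ≡ 25 (mod 71)
5^35 = 5^(32+2+1) ≡ 1 (mod 71).
Result is 1, so (5/71) = 1.

1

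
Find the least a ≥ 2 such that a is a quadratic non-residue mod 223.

3

(2/223) = +1, so 2 is a residue.
(3/223) = −1, so 3 is the smallest positive non-residue mod 223.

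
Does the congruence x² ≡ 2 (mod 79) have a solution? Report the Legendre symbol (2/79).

1

Pull out 2: since 79 ≡ 7 (mod 8), (2/79) = +1.
Reached (1/79) = 1. Collecting the sign flips along the way, the symbol is +1.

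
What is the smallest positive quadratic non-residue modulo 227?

2

(2/227) = −1, so 2 is the smallest positive non-residue mod 227.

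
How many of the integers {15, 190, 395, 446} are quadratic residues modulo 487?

(15/487) = +1 → QR.
(190/487) = -1 → non-residue.
(395/487) = +1 → QR.
(446/487) = -1 → non-residue.
Total quadratic residues among the 4: 2.

2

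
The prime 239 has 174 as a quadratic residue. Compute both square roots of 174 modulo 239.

37, 202

Since 239 ≡ 3 (mod 4), a square root of 174 is 174^((239+1)/4) = 174^60 mod 239.
Repeated squaring: 174^2≡162, 174^4≡193, 174^8≡204, 174^16≡30, 174^32≡183 (mod 239).
174^60 = 174^(32+16+8+4) ≡ 202 (mod 239).
Check: 202² = 40804 ≡ 174 (mod 239). The two roots are 37 and 202.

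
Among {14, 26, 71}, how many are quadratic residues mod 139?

1

(14/139) = -1 → non-residue.
(26/139) = -1 → non-residue.
(71/139) = +1 → QR.
Total quadratic residues among the 3: 1.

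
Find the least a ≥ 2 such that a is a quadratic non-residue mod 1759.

(2/1759) = +1, so 2 is a residue.
(3/1759) = −1, so 3 is the smallest positive non-residue mod 1759.

3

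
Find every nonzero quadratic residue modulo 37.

Square k = 1,…,18 (k and 37−k give the same square):
1²=1, 2²=4, 3²=9, 4²=16, 5²=25, 6²=36, 7²≡12, 8²≡27, 9²≡7, 10²≡26, 11²≡10, 12²≡33, 13²≡21, 14²≡11, 15²≡3, 16²≡34, 17²≡30, 18²≡28 (mod 37).
So the quadratic residues mod 37 are {1, 3, 4, 7, 9, 10, 11, 12, 16, 21, 25, 26, 27, 28, 30, 33, 34, 36}.

1,3,4,7,9,10,11,12,16,21,25,26,27,28,30,33,34,36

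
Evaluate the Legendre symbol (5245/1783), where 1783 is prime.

First reduce: 5245 ≡ 1679 (mod 1783).
Reciprocity: 1679 ≡ 3 and 1783 ≡ 3 (mod 4), so (1679/1783) = −(1783/1679).
Reduce top mod 1679: now compute (104/1679).
Pull out 2^3: since 1679 ≡ 7 (mod 8), (2/1679) = +1, so (2/1679)^3 = +1.
Reciprocity: 13 ≡ 1 and 1679 ≡ 3 (mod 4), so (13/1679) = +(1679/13).
Reduce top mod 13: now compute (2/13).
Pull out 2: since 13 ≡ 5 (mod 8), (2/13) = -1.
Reached (1/13) = 1. Collecting the sign flips along the way, the symbol is +1.

1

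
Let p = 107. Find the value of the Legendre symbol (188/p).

1

Euler's criterion: (188/107) ≡ 81^53 (mod 107).
81^2 ≡ 34 (mod 107)
81^4 ≡ 86 (mod 107)
81^8 ≡ 13 (mod 107)
81^16 ≡ 62 (mod 107)
81^32 ≡ 99 (mod 107)
81^53 = 81^(32+16+4+1) ≡ 1 (mod 107).
Result is 1, so (188/107) = 1.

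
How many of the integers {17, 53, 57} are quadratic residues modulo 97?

1

(17/97) = -1 → non-residue.
(53/97) = +1 → QR.
(57/97) = -1 → non-residue.
Total quadratic residues among the 3: 1.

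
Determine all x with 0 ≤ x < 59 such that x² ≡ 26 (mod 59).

Since 59 ≡ 3 (mod 4), a square root of 26 is 26^((59+1)/4) = 26^15 mod 59.
Repeated squaring: 26^2≡27, 26^4≡21, 26^8≡28 (mod 59).
26^15 = 26^(8+4+2+1) ≡ 12 (mod 59).
Check: 12² = 144 ≡ 26 (mod 59). The two roots are 12 and 47.

12, 47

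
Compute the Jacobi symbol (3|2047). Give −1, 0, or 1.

Reciprocity: 3 ≡ 3 and 2047 ≡ 3 (mod 4), so (3/2047) = −(2047/3).
Reduce top mod 3: now compute (1/3).
Reached (1/3) = 1. Collecting the sign flips along the way, the symbol is -1.

-1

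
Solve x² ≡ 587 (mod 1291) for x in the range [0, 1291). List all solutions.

556, 735

Since 1291 ≡ 3 (mod 4), a square root of 587 is 587^((1291+1)/4) = 587^323 mod 1291.
Repeated squaring: 587^2≡1163, 587^4≡892, 587^8≡408, 587^16≡1216, 587^32≡461, 587^64≡797, 587^128≡37, 587^256≡78 (mod 1291).
587^323 = 587^(256+64+2+1) ≡ 556 (mod 1291).
Check: 556² = 309136 ≡ 587 (mod 1291). The two roots are 556 and 735.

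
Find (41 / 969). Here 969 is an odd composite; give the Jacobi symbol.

-1

Reciprocity: 41 ≡ 1 and 969 ≡ 1 (mod 4), so (41/969) = +(969/41).
Reduce top mod 41: now compute (26/41).
Pull out 2: since 41 ≡ 1 (mod 8), (2/41) = +1.
Reciprocity: 13 ≡ 1 and 41 ≡ 1 (mod 4), so (13/41) = +(41/13).
Reduce top mod 13: now compute (2/13).
Pull out 2: since 13 ≡ 5 (mod 8), (2/13) = -1.
Reached (1/13) = 1. Collecting the sign flips along the way, the symbol is -1.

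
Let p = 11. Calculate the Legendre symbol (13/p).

Euler's criterion: (13/11) ≡ 2^5 (mod 11).
2^2 ≡ 4 (mod 11)
2^4 ≡ 5 (mod 11)
2^5 = 2^(4+1) ≡ 10 (mod 11).
Result is 10 ≡ −1, so (13/11) = −1.

-1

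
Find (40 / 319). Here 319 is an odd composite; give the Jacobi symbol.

Pull out 2^3: since 319 ≡ 7 (mod 8), (2/319) = +1, so (2/319)^3 = +1.
Reciprocity: 5 ≡ 1 and 319 ≡ 3 (mod 4), so (5/319) = +(319/5).
Reduce top mod 5: now compute (4/5).
Pull out 2^2: since 5 ≡ 5 (mod 8), (2/5) = -1, so (2/5)^2 = +1.
Reached (1/5) = 1. Collecting the sign flips along the way, the symbol is +1.

1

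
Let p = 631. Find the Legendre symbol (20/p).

Pull out 2^2: since 631 ≡ 7 (mod 8), (2/631) = +1, so (2/631)^2 = +1.
Reciprocity: 5 ≡ 1 and 631 ≡ 3 (mod 4), so (5/631) = +(631/5).
Reduce top mod 5: now compute (1/5).
Reached (1/5) = 1. Collecting the sign flips along the way, the symbol is +1.

1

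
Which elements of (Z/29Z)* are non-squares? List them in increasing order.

Square k = 1,…,14 (k and 29−k give the same square):
1²=1, 2²=4, 3²=9, 4²=16, 5²=25, 6²≡7, 7²≡20, 8²≡6, 9²≡23, 10²≡13, 11²≡5, 12²≡28, 13²≡24, 14²≡22 (mod 29).
The residues are {1, 4, 5, 6, 7, 9, 13, 16, 20, 22, 23, 24, 25, 28}; the non-residues are the remaining 14 nonzero classes.

2 3 8 10 11 12 14 15 17 18 19 21 26 27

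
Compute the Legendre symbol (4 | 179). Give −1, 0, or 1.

Pull out 2^2: since 179 ≡ 3 (mod 8), (2/179) = -1, so (2/179)^2 = +1.
Reached (1/179) = 1. Collecting the sign flips along the way, the symbol is +1.

1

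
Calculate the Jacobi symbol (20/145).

Pull out 2^2: since 145 ≡ 1 (mod 8), (2/145) = +1, so (2/145)^2 = +1.
Reciprocity: 5 ≡ 1 and 145 ≡ 1 (mod 4), so (5/145) = +(145/5).
Reduce top mod 5: now compute (0/5).
Top reduces to 0: gcd > 1, so the symbol is 0.

0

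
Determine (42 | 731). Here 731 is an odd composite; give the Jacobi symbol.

-1

Pull out 2: since 731 ≡ 3 (mod 8), (2/731) = -1.
Reciprocity: 21 ≡ 1 and 731 ≡ 3 (mod 4), so (21/731) = +(731/21).
Reduce top mod 21: now compute (17/21).
Reciprocity: 17 ≡ 1 and 21 ≡ 1 (mod 4), so (17/21) = +(21/17).
Reduce top mod 17: now compute (4/17).
Pull out 2^2: since 17 ≡ 1 (mod 8), (2/17) = +1, so (2/17)^2 = +1.
Reached (1/17) = 1. Collecting the sign flips along the way, the symbol is -1.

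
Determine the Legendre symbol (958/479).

First reduce: 958 ≡ 0 (mod 479).
Top reduces to 0: gcd > 1, so the symbol is 0.

0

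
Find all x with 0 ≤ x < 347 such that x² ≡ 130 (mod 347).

60, 287

Since 347 ≡ 3 (mod 4), a square root of 130 is 130^((347+1)/4) = 130^87 mod 347.
Repeated squaring: 130^2≡244, 130^4≡199, 130^8≡43, 130^16≡114, 130^32≡157, 130^64≡12 (mod 347).
130^87 = 130^(64+16+4+2+1) ≡ 287 (mod 347).
Check: 287² = 82369 ≡ 130 (mod 347). The two roots are 60 and 287.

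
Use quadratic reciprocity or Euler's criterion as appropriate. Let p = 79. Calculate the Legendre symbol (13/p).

1

Reciprocity: 13 ≡ 1 and 79 ≡ 3 (mod 4), so (13/79) = +(79/13).
Reduce top mod 13: now compute (1/13).
Reached (1/13) = 1. Collecting the sign flips along the way, the symbol is +1.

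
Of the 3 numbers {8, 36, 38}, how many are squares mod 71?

(8/71) = +1 → QR.
(36/71) = +1 → QR.
(38/71) = +1 → QR.
Total quadratic residues among the 3: 3.

3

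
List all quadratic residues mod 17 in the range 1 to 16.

Square k = 1,…,8 (k and 17−k give the same square):
1²=1, 2²=4, 3²=9, 4²=16, 5²≡8, 6²≡2, 7²≡15, 8²≡13 (mod 17).
So the quadratic residues mod 17 are {1, 2, 4, 8, 9, 13, 15, 16}.

1,2,4,8,9,13,15,16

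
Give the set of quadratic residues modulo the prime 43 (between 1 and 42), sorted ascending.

1, 4, 6, 9, 10, 11, 13, 14, 15, 16, 17, 21, 23, 24, 25, 31, 35, 36, 38, 40, 41

Square k = 1,…,21 (k and 43−k give the same square):
1²=1, 2²=4, 3²=9, 4²=16, 5²=25, 6²=36, 7²≡6, 8²≡21, 9²≡38, 10²≡14, 11²≡35, 12²≡15, 13²≡40, 14²≡24, 15²≡10, 16²≡41, 17²≡31, 18²≡23, 19²≡17, 20²≡13, 21²≡11 (mod 43).
So the quadratic residues mod 43 are {1, 4, 6, 9, 10, 11, 13, 14, 15, 16, 17, 21, 23, 24, 25, 31, 35, 36, 38, 40, 41}.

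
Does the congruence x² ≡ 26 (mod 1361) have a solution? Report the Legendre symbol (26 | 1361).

1

Pull out 2: since 1361 ≡ 1 (mod 8), (2/1361) = +1.
Reciprocity: 13 ≡ 1 and 1361 ≡ 1 (mod 4), so (13/1361) = +(1361/13).
Reduce top mod 13: now compute (9/13).
Reciprocity: 9 ≡ 1 and 13 ≡ 1 (mod 4), so (9/13) = +(13/9).
Reduce top mod 9: now compute (4/9).
Pull out 2^2: since 9 ≡ 1 (mod 8), (2/9) = +1, so (2/9)^2 = +1.
Reached (1/9) = 1. Collecting the sign flips along the way, the symbol is +1.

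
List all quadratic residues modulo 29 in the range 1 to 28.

Square k = 1,…,14 (k and 29−k give the same square):
1²=1, 2²=4, 3²=9, 4²=16, 5²=25, 6²≡7, 7²≡20, 8²≡6, 9²≡23, 10²≡13, 11²≡5, 12²≡28, 13²≡24, 14²≡22 (mod 29).
So the quadratic residues mod 29 are {1, 4, 5, 6, 7, 9, 13, 16, 20, 22, 23, 24, 25, 28}.

1 4 5 6 7 9 13 16 20 22 23 24 25 28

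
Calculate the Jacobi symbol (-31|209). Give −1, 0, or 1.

-1

First reduce: -31 ≡ 178 (mod 209).
Pull out 2: since 209 ≡ 1 (mod 8), (2/209) = +1.
Reciprocity: 89 ≡ 1 and 209 ≡ 1 (mod 4), so (89/209) = +(209/89).
Reduce top mod 89: now compute (31/89).
Reciprocity: 31 ≡ 3 and 89 ≡ 1 (mod 4), so (31/89) = +(89/31).
Reduce top mod 31: now compute (27/31).
Reciprocity: 27 ≡ 3 and 31 ≡ 3 (mod 4), so (27/31) = −(31/27).
Reduce top mod 27: now compute (4/27).
Pull out 2^2: since 27 ≡ 3 (mod 8), (2/27) = -1, so (2/27)^2 = +1.
Reached (1/27) = 1. Collecting the sign flips along the way, the symbol is -1.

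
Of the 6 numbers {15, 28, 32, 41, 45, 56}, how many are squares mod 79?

2

(15/79) = -1 → non-residue.
(28/79) = -1 → non-residue.
(32/79) = +1 → QR.
(41/79) = -1 → non-residue.
(45/79) = +1 → QR.
(56/79) = -1 → non-residue.
Total quadratic residues among the 6: 2.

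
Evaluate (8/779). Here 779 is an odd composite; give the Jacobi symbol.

-1

Pull out 2^3: since 779 ≡ 3 (mod 8), (2/779) = -1, so (2/779)^3 = -1.
Reached (1/779) = 1. Collecting the sign flips along the way, the symbol is -1.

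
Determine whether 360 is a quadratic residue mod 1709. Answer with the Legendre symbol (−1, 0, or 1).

Pull out 2^3: since 1709 ≡ 5 (mod 8), (2/1709) = -1, so (2/1709)^3 = -1.
Reciprocity: 45 ≡ 1 and 1709 ≡ 1 (mod 4), so (45/1709) = +(1709/45).
Reduce top mod 45: now compute (44/45).
Pull out 2^2: since 45 ≡ 5 (mod 8), (2/45) = -1, so (2/45)^2 = +1.
Reciprocity: 11 ≡ 3 and 45 ≡ 1 (mod 4), so (11/45) = +(45/11).
Reduce top mod 11: now compute (1/11).
Reached (1/11) = 1. Collecting the sign flips along the way, the symbol is -1.

-1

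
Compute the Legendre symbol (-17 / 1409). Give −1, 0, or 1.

First reduce: -17 ≡ 1392 (mod 1409).
Pull out 2^4: since 1409 ≡ 1 (mod 8), (2/1409) = +1, so (2/1409)^4 = +1.
Reciprocity: 87 ≡ 3 and 1409 ≡ 1 (mod 4), so (87/1409) = +(1409/87).
Reduce top mod 87: now compute (17/87).
Reciprocity: 17 ≡ 1 and 87 ≡ 3 (mod 4), so (17/87) = +(87/17).
Reduce top mod 17: now compute (2/17).
Pull out 2: since 17 ≡ 1 (mod 8), (2/17) = +1.
Reached (1/17) = 1. Collecting the sign flips along the way, the symbol is +1.

1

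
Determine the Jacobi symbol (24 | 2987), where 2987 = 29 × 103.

Pull out 2^3: since 2987 ≡ 3 (mod 8), (2/2987) = -1, so (2/2987)^3 = -1.
Reciprocity: 3 ≡ 3 and 2987 ≡ 3 (mod 4), so (3/2987) = −(2987/3).
Reduce top mod 3: now compute (2/3).
Pull out 2: since 3 ≡ 3 (mod 8), (2/3) = -1.
Reached (1/3) = 1. Collecting the sign flips along the way, the symbol is -1.

-1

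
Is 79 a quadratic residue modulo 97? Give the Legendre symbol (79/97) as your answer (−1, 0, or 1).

1

Reciprocity: 79 ≡ 3 and 97 ≡ 1 (mod 4), so (79/97) = +(97/79).
Reduce top mod 79: now compute (18/79).
Pull out 2: since 79 ≡ 7 (mod 8), (2/79) = +1.
Reciprocity: 9 ≡ 1 and 79 ≡ 3 (mod 4), so (9/79) = +(79/9).
Reduce top mod 9: now compute (7/9).
Reciprocity: 7 ≡ 3 and 9 ≡ 1 (mod 4), so (7/9) = +(9/7).
Reduce top mod 7: now compute (2/7).
Pull out 2: since 7 ≡ 7 (mod 8), (2/7) = +1.
Reached (1/7) = 1. Collecting the sign flips along the way, the symbol is +1.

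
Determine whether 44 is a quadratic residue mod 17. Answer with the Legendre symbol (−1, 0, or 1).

-1

First reduce: 44 ≡ 10 (mod 17).
Pull out 2: since 17 ≡ 1 (mod 8), (2/17) = +1.
Reciprocity: 5 ≡ 1 and 17 ≡ 1 (mod 4), so (5/17) = +(17/5).
Reduce top mod 5: now compute (2/5).
Pull out 2: since 5 ≡ 5 (mod 8), (2/5) = -1.
Reached (1/5) = 1. Collecting the sign flips along the way, the symbol is -1.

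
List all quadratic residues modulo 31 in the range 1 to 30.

Square k = 1,…,15 (k and 31−k give the same square):
1²=1, 2²=4, 3²=9, 4²=16, 5²=25, 6²≡5, 7²≡18, 8²≡2, 9²≡19, 10²≡7, 11²≡28, 12²≡20, 13²≡14, 14²≡10, 15²≡8 (mod 31).
So the quadratic residues mod 31 are {1, 2, 4, 5, 7, 8, 9, 10, 14, 16, 18, 19, 20, 25, 28}.

1 2 4 5 7 8 9 10 14 16 18 19 20 25 28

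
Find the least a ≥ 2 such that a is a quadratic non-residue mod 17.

3

(2/17) = +1, so 2 is a residue.
(3/17) = −1, so 3 is the smallest positive non-residue mod 17.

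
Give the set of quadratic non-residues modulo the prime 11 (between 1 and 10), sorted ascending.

2, 6, 7, 8, 10

Square k = 1,…,5 (k and 11−k give the same square):
1²=1, 2²=4, 3²=9, 4²≡5, 5²≡3 (mod 11).
The residues are {1, 3, 4, 5, 9}; the non-residues are the remaining 5 nonzero classes.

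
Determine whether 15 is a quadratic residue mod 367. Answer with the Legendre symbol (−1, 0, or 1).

1

Reciprocity: 15 ≡ 3 and 367 ≡ 3 (mod 4), so (15/367) = −(367/15).
Reduce top mod 15: now compute (7/15).
Reciprocity: 7 ≡ 3 and 15 ≡ 3 (mod 4), so (7/15) = −(15/7).
Reduce top mod 7: now compute (1/7).
Reached (1/7) = 1. Collecting the sign flips along the way, the symbol is +1.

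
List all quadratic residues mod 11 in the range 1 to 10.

Square k = 1,…,5 (k and 11−k give the same square):
1²=1, 2²=4, 3²=9, 4²≡5, 5²≡3 (mod 11).
So the quadratic residues mod 11 are {1, 3, 4, 5, 9}.

1,3,4,5,9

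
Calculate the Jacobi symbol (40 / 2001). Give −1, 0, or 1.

Pull out 2^3: since 2001 ≡ 1 (mod 8), (2/2001) = +1, so (2/2001)^3 = +1.
Reciprocity: 5 ≡ 1 and 2001 ≡ 1 (mod 4), so (5/2001) = +(2001/5).
Reduce top mod 5: now compute (1/5).
Reached (1/5) = 1. Collecting the sign flips along the way, the symbol is +1.

1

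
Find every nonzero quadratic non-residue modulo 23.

Square k = 1,…,11 (k and 23−k give the same square):
1²=1, 2²=4, 3²=9, 4²=16, 5²≡2, 6²≡13, 7²≡3, 8²≡18, 9²≡12, 10²≡8, 11²≡6 (mod 23).
The residues are {1, 2, 3, 4, 6, 8, 9, 12, 13, 16, 18}; the non-residues are the remaining 11 nonzero classes.

5,7,10,11,14,15,17,19,20,21,22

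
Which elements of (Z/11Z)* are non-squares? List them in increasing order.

Square k = 1,…,5 (k and 11−k give the same square):
1²=1, 2²=4, 3²=9, 4²≡5, 5²≡3 (mod 11).
The residues are {1, 3, 4, 5, 9}; the non-residues are the remaining 5 nonzero classes.

2 6 7 8 10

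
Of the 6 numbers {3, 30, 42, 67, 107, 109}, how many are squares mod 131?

(3/131) = +1 → QR.
(30/131) = -1 → non-residue.
(42/131) = -1 → non-residue.
(67/131) = -1 → non-residue.
(107/131) = +1 → QR.
(109/131) = +1 → QR.
Total quadratic residues among the 6: 3.

3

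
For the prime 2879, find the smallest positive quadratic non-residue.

7

(2/2879) = +1, so 2 is a residue.
(3/2879) = +1, so 3 is a residue.
(4/2879) = +1, so 4 is a residue.
(5/2879) = +1, so 5 is a residue.
(6/2879) = +1, so 6 is a residue.
(7/2879) = −1, so 7 is the smallest positive non-residue mod 2879.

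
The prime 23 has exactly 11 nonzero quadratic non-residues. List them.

Square k = 1,…,11 (k and 23−k give the same square):
1²=1, 2²=4, 3²=9, 4²=16, 5²≡2, 6²≡13, 7²≡3, 8²≡18, 9²≡12, 10²≡8, 11²≡6 (mod 23).
The residues are {1, 2, 3, 4, 6, 8, 9, 12, 13, 16, 18}; the non-residues are the remaining 11 nonzero classes.

5,7,10,11,14,15,17,19,20,21,22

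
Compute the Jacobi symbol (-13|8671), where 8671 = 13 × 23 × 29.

0

First reduce: -13 ≡ 8658 (mod 8671).
Pull out 2: since 8671 ≡ 7 (mod 8), (2/8671) = +1.
Reciprocity: 4329 ≡ 1 and 8671 ≡ 3 (mod 4), so (4329/8671) = +(8671/4329).
Reduce top mod 4329: now compute (13/4329).
Reciprocity: 13 ≡ 1 and 4329 ≡ 1 (mod 4), so (13/4329) = +(4329/13).
Reduce top mod 13: now compute (0/13).
Top reduces to 0: gcd > 1, so the symbol is 0.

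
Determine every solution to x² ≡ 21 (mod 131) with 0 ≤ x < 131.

26, 105

Since 131 ≡ 3 (mod 4), a square root of 21 is 21^((131+1)/4) = 21^33 mod 131.
Repeated squaring: 21^2≡48, 21^4≡77, 21^8≡34, 21^16≡108, 21^32≡5 (mod 131).
21^33 = 21^(32+1) ≡ 105 (mod 131).
Check: 105² = 11025 ≡ 21 (mod 131). The two roots are 26 and 105.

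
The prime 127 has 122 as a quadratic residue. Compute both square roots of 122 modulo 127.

Since 127 ≡ 3 (mod 4), a square root of 122 is 122^((127+1)/4) = 122^32 mod 127.
Repeated squaring: 122^2≡25, 122^4≡117, 122^8≡100, 122^16≡94, 122^32≡73 (mod 127).
122^32 = 122^(32) ≡ 73 (mod 127).
Check: 73² = 5329 ≡ 122 (mod 127). The two roots are 54 and 73.

54, 73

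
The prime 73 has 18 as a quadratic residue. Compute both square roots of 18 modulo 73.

23, 50

73 ≡ 1 (mod 4), so we find a root by search.
Trying successive values, 23² = 529 ≡ 18 (mod 73). The other root is 73 − 23 = 50.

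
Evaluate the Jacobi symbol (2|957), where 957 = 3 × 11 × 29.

Pull out 2: since 957 ≡ 5 (mod 8), (2/957) = -1.
Reached (1/957) = 1. Collecting the sign flips along the way, the symbol is -1.

-1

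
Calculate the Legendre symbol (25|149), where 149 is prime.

1

Reciprocity: 25 ≡ 1 and 149 ≡ 1 (mod 4), so (25/149) = +(149/25).
Reduce top mod 25: now compute (24/25).
Pull out 2^3: since 25 ≡ 1 (mod 8), (2/25) = +1, so (2/25)^3 = +1.
Reciprocity: 3 ≡ 3 and 25 ≡ 1 (mod 4), so (3/25) = +(25/3).
Reduce top mod 3: now compute (1/3).
Reached (1/3) = 1. Collecting the sign flips along the way, the symbol is +1.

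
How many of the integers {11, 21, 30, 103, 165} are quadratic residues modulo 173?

1

(11/173) = -1 → non-residue.
(21/173) = +1 → QR.
(30/173) = -1 → non-residue.
(103/173) = -1 → non-residue.
(165/173) = -1 → non-residue.
Total quadratic residues among the 5: 1.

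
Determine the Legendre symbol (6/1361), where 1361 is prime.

Pull out 2: since 1361 ≡ 1 (mod 8), (2/1361) = +1.
Reciprocity: 3 ≡ 3 and 1361 ≡ 1 (mod 4), so (3/1361) = +(1361/3).
Reduce top mod 3: now compute (2/3).
Pull out 2: since 3 ≡ 3 (mod 8), (2/3) = -1.
Reached (1/3) = 1. Collecting the sign flips along the way, the symbol is -1.

-1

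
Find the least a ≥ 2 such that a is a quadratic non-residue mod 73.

5

(2/73) = +1, so 2 is a residue.
(3/73) = +1, so 3 is a residue.
(4/73) = +1, so 4 is a residue.
(5/73) = −1, so 5 is the smallest positive non-residue mod 73.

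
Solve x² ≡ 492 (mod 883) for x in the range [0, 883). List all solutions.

260, 623

Since 883 ≡ 3 (mod 4), a square root of 492 is 492^((883+1)/4) = 492^221 mod 883.
Repeated squaring: 492^2≡122, 492^4≡756, 492^8≡235, 492^16≡479, 492^32≡744, 492^64≡778, 492^128≡429 (mod 883).
492^221 = 492^(128+64+16+8+4+1) ≡ 623 (mod 883).
Check: 623² = 388129 ≡ 492 (mod 883). The two roots are 260 and 623.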